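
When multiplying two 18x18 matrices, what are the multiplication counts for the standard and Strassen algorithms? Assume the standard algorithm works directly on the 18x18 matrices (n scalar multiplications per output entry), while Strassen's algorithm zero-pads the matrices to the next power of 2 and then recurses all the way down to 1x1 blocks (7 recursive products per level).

Matrix multiplication for 18x18 matrices:

Strassen's algorithm requires power-of-2 dimensions. Pad 18x18 to 32x32 (next power of 2).

Standard algorithm: 18^3 = 5832 multiplications
Strassen's algorithm: 7^(log2(32)) = 7^5 = 16807 multiplications
Difference: 5832 - 16807 = -10975 (Strassen uses MORE here due to padding overhead — for small or just-over-power-of-2 n, padding can outweigh the per-level savings)

Standard: 5832 multiplications (18^3). Strassen: 16807 multiplications (7^5, after padding to 32x32). Strassen reduces 8 recursive multiplications to 7 at each level.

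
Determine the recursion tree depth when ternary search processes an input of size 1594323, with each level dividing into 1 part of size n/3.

For divide and conquer with division factor 3:

Problem sizes at each level:
Level 0: 1594323
Level 1: 531441
Level 2: 177147
Level 3: 59049
Level 4: 19683
Level 5: 6561
Level 6: 2187
Level 7: 729
Level 8: 243
Level 9: 81
Level 10: 27
Level 11: 9
Level 12: 3
Level 13: 1

The root is level 0 and the size-1 base case is level 13 (the tree spans levels 0 through 13, i.e. 14 levels counting the root), so the depth is the number of divisions: log_3(1594323) = 13

The recursion tree depth is log_3(1594323) = 13. At each level, the problem size is divided by 3, so it takes 13 divisions to reduce to a base case of size 1. The algorithm makes 1 recursive call at each level.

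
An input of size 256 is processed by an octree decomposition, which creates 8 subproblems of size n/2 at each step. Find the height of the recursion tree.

For divide and conquer with division factor 2:

Problem sizes at each level:
Level 0: 256
Level 1: 128
Level 2: 64
Level 3: 32
Level 4: 16
Level 5: 8
Level 6: 4
Level 7: 2
Level 8: 1

The root is level 0 and the size-1 base case is level 8 (the tree spans levels 0 through 8, i.e. 9 levels counting the root), so the depth is the number of divisions: log_2(256) = 8

The recursion tree depth is log_2(256) = 8. At each level, the problem size is divided by 2, so it takes 8 divisions to reduce to a base case of size 1. The algorithm makes 8 recursive calls at each level.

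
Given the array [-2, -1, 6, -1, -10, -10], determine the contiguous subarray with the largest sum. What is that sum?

Using Kadane's algorithm on [-2, -1, 6, -1, -10, -10]:

Scanning through the array:
Position 1 (value -1): max_ending_here = -1, max_so_far = -1
Position 2 (value 6): max_ending_here = 6, max_so_far = 6
Position 3 (value -1): max_ending_here = 5, max_so_far = 6
Position 4 (value -10): max_ending_here = -5, max_so_far = 6
Position 5 (value -10): max_ending_here = -10, max_so_far = 6

Maximum subarray: [6]
Maximum sum: 6

The maximum subarray is [6] with sum 6. This subarray runs from index 2 to index 2.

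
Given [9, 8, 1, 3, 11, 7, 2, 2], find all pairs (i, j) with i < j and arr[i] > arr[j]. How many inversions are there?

Finding inversions in [9, 8, 1, 3, 11, 7, 2, 2]:

(0, 1): arr[0]=9 > arr[1]=8
(0, 2): arr[0]=9 > arr[2]=1
(0, 3): arr[0]=9 > arr[3]=3
(0, 5): arr[0]=9 > arr[5]=7
(0, 6): arr[0]=9 > arr[6]=2
(0, 7): arr[0]=9 > arr[7]=2
(1, 2): arr[1]=8 > arr[2]=1
(1, 3): arr[1]=8 > arr[3]=3
(1, 5): arr[1]=8 > arr[5]=7
(1, 6): arr[1]=8 > arr[6]=2
(1, 7): arr[1]=8 > arr[7]=2
(3, 6): arr[3]=3 > arr[6]=2
(3, 7): arr[3]=3 > arr[7]=2
(4, 5): arr[4]=11 > arr[5]=7
(4, 6): arr[4]=11 > arr[6]=2
(4, 7): arr[4]=11 > arr[7]=2
(5, 6): arr[5]=7 > arr[6]=2
(5, 7): arr[5]=7 > arr[7]=2

Total inversions: 18

The array has 18 inversion(s): (0,1), (0,2), (0,3), (0,5), (0,6), (0,7), (1,2), (1,3), (1,5), (1,6), (1,7), (3,6), (3,7), (4,5), (4,6), (4,7), (5,6), (5,7). Each pair (i,j) satisfies i < j and arr[i] > arr[j].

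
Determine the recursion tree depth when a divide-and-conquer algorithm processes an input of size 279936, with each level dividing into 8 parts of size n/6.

For divide and conquer with division factor 6:

Problem sizes at each level:
Level 0: 279936
Level 1: 46656
Level 2: 7776
Level 3: 1296
Level 4: 216
Level 5: 36
Level 6: 6
Level 7: 1

The root is level 0 and the size-1 base case is level 7 (the tree spans levels 0 through 7, i.e. 8 levels counting the root), so the depth is the number of divisions: log_6(279936) = 7

The recursion tree depth is log_6(279936) = 7. At each level, the problem size is divided by 6, so it takes 7 divisions to reduce to a base case of size 1. The algorithm makes 8 recursive calls at each level.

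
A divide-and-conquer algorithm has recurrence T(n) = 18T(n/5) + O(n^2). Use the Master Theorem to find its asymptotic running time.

Master Theorem for T(n) = 18T(n/5) + O(n^2):

a = 18, b = 5, c = 2
log_b(a) = log_5(18) = 1.7959

Case 3: c = 2 > log_5(18) = 1.7959
T(n) = O(n^2) = O(n^2)

For T(n) = 18T(n/5) + O(n^2): log_5(18) = 1.7959. This is Case 3 of the Master Theorem (c > log_b(a), work dominated by root), giving O(n^2).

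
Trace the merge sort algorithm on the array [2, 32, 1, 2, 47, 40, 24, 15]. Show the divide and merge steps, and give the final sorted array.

Merge sort trace:

Split: [2, 32, 1, 2, 47, 40, 24, 15] -> [2, 32, 1, 2] and [47, 40, 24, 15]
  Split: [2, 32, 1, 2] -> [2, 32] and [1, 2]
    Split: [2, 32] -> [2] and [32]
    Merge: [2] + [32] -> [2, 32]
    Split: [1, 2] -> [1] and [2]
    Merge: [1] + [2] -> [1, 2]
  Merge: [2, 32] + [1, 2] -> [1, 2, 2, 32]
  Split: [47, 40, 24, 15] -> [47, 40] and [24, 15]
    Split: [47, 40] -> [47] and [40]
    Merge: [47] + [40] -> [40, 47]
    Split: [24, 15] -> [24] and [15]
    Merge: [24] + [15] -> [15, 24]
  Merge: [40, 47] + [15, 24] -> [15, 24, 40, 47]
Merge: [1, 2, 2, 32] + [15, 24, 40, 47] -> [1, 2, 2, 15, 24, 32, 40, 47]

Final sorted array: [1, 2, 2, 15, 24, 32, 40, 47]

The merge sort proceeds by recursively splitting the array and merging sorted halves.
After all merges, the sorted array is [1, 2, 2, 15, 24, 32, 40, 47].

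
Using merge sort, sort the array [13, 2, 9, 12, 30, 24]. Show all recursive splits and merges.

Merge sort trace:

Split: [13, 2, 9, 12, 30, 24] -> [13, 2, 9] and [12, 30, 24]
  Split: [13, 2, 9] -> [13] and [2, 9]
    Split: [2, 9] -> [2] and [9]
    Merge: [2] + [9] -> [2, 9]
  Merge: [13] + [2, 9] -> [2, 9, 13]
  Split: [12, 30, 24] -> [12] and [30, 24]
    Split: [30, 24] -> [30] and [24]
    Merge: [30] + [24] -> [24, 30]
  Merge: [12] + [24, 30] -> [12, 24, 30]
Merge: [2, 9, 13] + [12, 24, 30] -> [2, 9, 12, 13, 24, 30]

Final sorted array: [2, 9, 12, 13, 24, 30]

The merge sort proceeds by recursively splitting the array and merging sorted halves.
After all merges, the sorted array is [2, 9, 12, 13, 24, 30].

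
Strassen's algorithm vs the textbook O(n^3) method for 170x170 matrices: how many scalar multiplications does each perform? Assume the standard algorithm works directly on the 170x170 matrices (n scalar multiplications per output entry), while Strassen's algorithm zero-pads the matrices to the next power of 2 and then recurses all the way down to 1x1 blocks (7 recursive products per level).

Matrix multiplication for 170x170 matrices:

Strassen's algorithm requires power-of-2 dimensions. Pad 170x170 to 256x256 (next power of 2).

Standard algorithm: 170^3 = 4913000 multiplications
Strassen's algorithm: 7^(log2(256)) = 7^8 = 5764801 multiplications
Difference: 4913000 - 5764801 = -851801 (Strassen uses MORE here due to padding overhead — for small or just-over-power-of-2 n, padding can outweigh the per-level savings)

Standard: 4913000 multiplications (170^3). Strassen: 5764801 multiplications (7^8, after padding to 256x256). Strassen reduces 8 recursive multiplications to 7 at each level.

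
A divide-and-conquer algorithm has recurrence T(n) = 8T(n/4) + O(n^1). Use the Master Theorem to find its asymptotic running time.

Master Theorem for T(n) = 8T(n/4) + O(n^1):

a = 8, b = 4, c = 1
log_b(a) = log_4(8) = 1.5000

Case 1: c = 1 < log_4(8) = 1.5000
T(n) = O(n^(log_4 8))

For T(n) = 8T(n/4) + O(n^1): log_4(8) = 1.5000. This is Case 1 of the Master Theorem (c < log_b(a), work dominated by leaves), giving O(n^(log_4 8)).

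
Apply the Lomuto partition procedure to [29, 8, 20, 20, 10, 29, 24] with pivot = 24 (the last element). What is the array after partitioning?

Lomuto partition with pivot = 24:

Initial array: [29, 8, 20, 20, 10, 29, 24]

arr[0]=29 > 24: no swap
arr[1]=8 <= 24: swap with position 0, array becomes [8, 29, 20, 20, 10, 29, 24]
arr[2]=20 <= 24: swap with position 1, array becomes [8, 20, 29, 20, 10, 29, 24]
arr[3]=20 <= 24: swap with position 2, array becomes [8, 20, 20, 29, 10, 29, 24]
arr[4]=10 <= 24: swap with position 3, array becomes [8, 20, 20, 10, 29, 29, 24]
arr[5]=29 > 24: no swap

Place pivot at position 4: [8, 20, 20, 10, 24, 29, 29]
Pivot position: 4

After partitioning with pivot 24, the array becomes [8, 20, 20, 10, 24, 29, 29]. The pivot is placed at index 4. All elements to the left of the pivot are <= 24, and all elements to the right are > 24.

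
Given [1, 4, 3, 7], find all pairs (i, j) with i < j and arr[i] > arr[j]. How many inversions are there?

Finding inversions in [1, 4, 3, 7]:

(1, 2): arr[1]=4 > arr[2]=3

Total inversions: 1

The array has 1 inversion(s): (1,2). Each pair (i,j) satisfies i < j and arr[i] > arr[j].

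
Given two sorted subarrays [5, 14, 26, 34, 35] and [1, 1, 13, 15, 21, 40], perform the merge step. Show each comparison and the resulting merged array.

Merging process:

Compare 5 vs 1: take 1 from right. Merged: [1]
Compare 5 vs 1: take 1 from right. Merged: [1, 1]
Compare 5 vs 13: take 5 from left. Merged: [1, 1, 5]
Compare 14 vs 13: take 13 from right. Merged: [1, 1, 5, 13]
Compare 14 vs 15: take 14 from left. Merged: [1, 1, 5, 13, 14]
Compare 26 vs 15: take 15 from right. Merged: [1, 1, 5, 13, 14, 15]
Compare 26 vs 21: take 21 from right. Merged: [1, 1, 5, 13, 14, 15, 21]
Compare 26 vs 40: take 26 from left. Merged: [1, 1, 5, 13, 14, 15, 21, 26]
Compare 34 vs 40: take 34 from left. Merged: [1, 1, 5, 13, 14, 15, 21, 26, 34]
Compare 35 vs 40: take 35 from left. Merged: [1, 1, 5, 13, 14, 15, 21, 26, 34, 35]
Append remaining from right: [40]. Merged: [1, 1, 5, 13, 14, 15, 21, 26, 34, 35, 40]

Final merged array: [1, 1, 5, 13, 14, 15, 21, 26, 34, 35, 40]
Total comparisons: 10

The merged array is [1, 1, 5, 13, 14, 15, 21, 26, 34, 35, 40], requiring 10 comparisons. The merge step runs in O(n) time where n is the total number of elements.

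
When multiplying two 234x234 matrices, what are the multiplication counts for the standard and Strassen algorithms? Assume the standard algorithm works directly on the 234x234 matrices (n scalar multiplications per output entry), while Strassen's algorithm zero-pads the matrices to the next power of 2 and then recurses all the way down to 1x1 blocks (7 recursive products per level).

Matrix multiplication for 234x234 matrices:

Strassen's algorithm requires power-of-2 dimensions. Pad 234x234 to 256x256 (next power of 2).

Standard algorithm: 234^3 = 12812904 multiplications
Strassen's algorithm: 7^(log2(256)) = 7^8 = 5764801 multiplications
Savings: 12812904 - 5764801 = 7048103 multiplications

Standard: 12812904 multiplications (234^3). Strassen: 5764801 multiplications (7^8, after padding to 256x256). Strassen reduces 8 recursive multiplications to 7 at each level.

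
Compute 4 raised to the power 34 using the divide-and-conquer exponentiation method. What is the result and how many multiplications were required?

Computing 4^34 by squaring (build up from 4^1; each line after the first costs one multiplication):

4^1 = 4
4^2 = (4^1)^2 = 4^2 = 16
4^4 = (4^2)^2 = 16^2 = 256
4^8 = (4^4)^2 = 256^2 = 65536
4^16 = (4^8)^2 = 65536^2 = 4294967296
4^17 = 4 * 4^16 = 4 * 4294967296 = 17179869184
4^34 = (4^17)^2 = 17179869184^2 = 295147905179352825856

Result: 295147905179352825856
Multiplications needed: 6 (6 lines after 4^1)

4^34 = 295147905179352825856. Using exponentiation by squaring, this requires 6 multiplications. The key idea: if the exponent is even, square the half-power; if odd, multiply by the base once.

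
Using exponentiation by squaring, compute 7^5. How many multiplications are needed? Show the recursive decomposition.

Computing 7^5 by squaring (build up from 7^1; each line after the first costs one multiplication):

7^1 = 7
7^2 = (7^1)^2 = 7^2 = 49
7^4 = (7^2)^2 = 49^2 = 2401
7^5 = 7 * 7^4 = 7 * 2401 = 16807

Result: 16807
Multiplications needed: 3 (3 lines after 7^1)

7^5 = 16807. Using exponentiation by squaring, this requires 3 multiplications. The key idea: if the exponent is even, square the half-power; if odd, multiply by the base once.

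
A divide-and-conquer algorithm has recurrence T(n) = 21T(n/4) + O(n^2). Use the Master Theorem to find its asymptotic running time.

Master Theorem for T(n) = 21T(n/4) + O(n^2):

a = 21, b = 4, c = 2
log_b(a) = log_4(21) = 2.1962

Case 1: c = 2 < log_4(21) = 2.1962
T(n) = O(n^(log_4 21))

For T(n) = 21T(n/4) + O(n^2): log_4(21) = 2.1962. This is Case 1 of the Master Theorem (c < log_b(a), work dominated by leaves), giving O(n^(log_4 21)).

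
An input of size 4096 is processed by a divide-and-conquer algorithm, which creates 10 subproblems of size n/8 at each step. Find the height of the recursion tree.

For divide and conquer with division factor 8:

Problem sizes at each level:
Level 0: 4096
Level 1: 512
Level 2: 64
Level 3: 8
Level 4: 1

The root is level 0 and the size-1 base case is level 4 (the tree spans levels 0 through 4, i.e. 5 levels counting the root), so the depth is the number of divisions: log_8(4096) = 4

The recursion tree depth is log_8(4096) = 4. At each level, the problem size is divided by 8, so it takes 4 divisions to reduce to a base case of size 1. The algorithm makes 10 recursive calls at each level.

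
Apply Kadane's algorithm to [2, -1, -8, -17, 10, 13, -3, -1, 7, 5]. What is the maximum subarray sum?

Using Kadane's algorithm on [2, -1, -8, -17, 10, 13, -3, -1, 7, 5]:

Scanning through the array:
Position 1 (value -1): max_ending_here = 1, max_so_far = 2
Position 2 (value -8): max_ending_here = -7, max_so_far = 2
Position 3 (value -17): max_ending_here = -17, max_so_far = 2
Position 4 (value 10): max_ending_here = 10, max_so_far = 10
Position 5 (value 13): max_ending_here = 23, max_so_far = 23
Position 6 (value -3): max_ending_here = 20, max_so_far = 23
Position 7 (value -1): max_ending_here = 19, max_so_far = 23
Position 8 (value 7): max_ending_here = 26, max_so_far = 26
Position 9 (value 5): max_ending_here = 31, max_so_far = 31

Maximum subarray: [10, 13, -3, -1, 7, 5]
Maximum sum: 31

The maximum subarray is [10, 13, -3, -1, 7, 5] with sum 31. This subarray runs from index 4 to index 9.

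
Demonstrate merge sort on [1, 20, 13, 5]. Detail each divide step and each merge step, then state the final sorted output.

Merge sort trace:

Split: [1, 20, 13, 5] -> [1, 20] and [13, 5]
  Split: [1, 20] -> [1] and [20]
  Merge: [1] + [20] -> [1, 20]
  Split: [13, 5] -> [13] and [5]
  Merge: [13] + [5] -> [5, 13]
Merge: [1, 20] + [5, 13] -> [1, 5, 13, 20]

Final sorted array: [1, 5, 13, 20]

The merge sort proceeds by recursively splitting the array and merging sorted halves.
After all merges, the sorted array is [1, 5, 13, 20].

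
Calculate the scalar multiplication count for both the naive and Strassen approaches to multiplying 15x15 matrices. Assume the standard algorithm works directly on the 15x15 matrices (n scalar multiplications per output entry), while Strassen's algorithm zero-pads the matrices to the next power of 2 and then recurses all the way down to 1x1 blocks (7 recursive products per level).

Matrix multiplication for 15x15 matrices:

Strassen's algorithm requires power-of-2 dimensions. Pad 15x15 to 16x16 (next power of 2).

Standard algorithm: 15^3 = 3375 multiplications
Strassen's algorithm: 7^(log2(16)) = 7^4 = 2401 multiplications
Savings: 3375 - 2401 = 974 multiplications

Standard: 3375 multiplications (15^3). Strassen: 2401 multiplications (7^4, after padding to 16x16). Strassen reduces 8 recursive multiplications to 7 at each level.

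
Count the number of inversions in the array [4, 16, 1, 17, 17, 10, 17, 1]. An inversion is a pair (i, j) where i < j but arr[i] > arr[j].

Finding inversions in [4, 16, 1, 17, 17, 10, 17, 1]:

(0, 2): arr[0]=4 > arr[2]=1
(0, 7): arr[0]=4 > arr[7]=1
(1, 2): arr[1]=16 > arr[2]=1
(1, 5): arr[1]=16 > arr[5]=10
(1, 7): arr[1]=16 > arr[7]=1
(3, 5): arr[3]=17 > arr[5]=10
(3, 7): arr[3]=17 > arr[7]=1
(4, 5): arr[4]=17 > arr[5]=10
(4, 7): arr[4]=17 > arr[7]=1
(5, 7): arr[5]=10 > arr[7]=1
(6, 7): arr[6]=17 > arr[7]=1

Total inversions: 11

The array has 11 inversion(s): (0,2), (0,7), (1,2), (1,5), (1,7), (3,5), (3,7), (4,5), (4,7), (5,7), (6,7). Each pair (i,j) satisfies i < j and arr[i] > arr[j].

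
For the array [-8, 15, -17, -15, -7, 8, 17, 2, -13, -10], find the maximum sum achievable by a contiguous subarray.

Using Kadane's algorithm on [-8, 15, -17, -15, -7, 8, 17, 2, -13, -10]:

Scanning through the array:
Position 1 (value 15): max_ending_here = 15, max_so_far = 15
Position 2 (value -17): max_ending_here = -2, max_so_far = 15
Position 3 (value -15): max_ending_here = -15, max_so_far = 15
Position 4 (value -7): max_ending_here = -7, max_so_far = 15
Position 5 (value 8): max_ending_here = 8, max_so_far = 15
Position 6 (value 17): max_ending_here = 25, max_so_far = 25
Position 7 (value 2): max_ending_here = 27, max_so_far = 27
Position 8 (value -13): max_ending_here = 14, max_so_far = 27
Position 9 (value -10): max_ending_here = 4, max_so_far = 27

Maximum subarray: [8, 17, 2]
Maximum sum: 27

The maximum subarray is [8, 17, 2] with sum 27. This subarray runs from index 5 to index 7.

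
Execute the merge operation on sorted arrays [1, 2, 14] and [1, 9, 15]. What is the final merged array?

Merging process:

Compare 1 vs 1: take 1 from left. Merged: [1]
Compare 2 vs 1: take 1 from right. Merged: [1, 1]
Compare 2 vs 9: take 2 from left. Merged: [1, 1, 2]
Compare 14 vs 9: take 9 from right. Merged: [1, 1, 2, 9]
Compare 14 vs 15: take 14 from left. Merged: [1, 1, 2, 9, 14]
Append remaining from right: [15]. Merged: [1, 1, 2, 9, 14, 15]

Final merged array: [1, 1, 2, 9, 14, 15]
Total comparisons: 5

The merged array is [1, 1, 2, 9, 14, 15], requiring 5 comparisons. The merge step runs in O(n) time where n is the total number of elements.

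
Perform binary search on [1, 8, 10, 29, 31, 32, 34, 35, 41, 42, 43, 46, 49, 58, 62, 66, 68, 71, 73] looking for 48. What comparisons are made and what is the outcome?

Binary search for 48 in [1, 8, 10, 29, 31, 32, 34, 35, 41, 42, 43, 46, 49, 58, 62, 66, 68, 71, 73]:

lo=0, hi=18, mid=9, arr[mid]=42 -> 42 < 48, search right half
lo=10, hi=18, mid=14, arr[mid]=62 -> 62 > 48, search left half
lo=10, hi=13, mid=11, arr[mid]=46 -> 46 < 48, search right half
lo=12, hi=13, mid=12, arr[mid]=49 -> 49 > 48, search left half
lo=12 > hi=11, target 48 not found

Binary search determines that 48 is not in the array after 4 comparisons. The search space was exhausted without finding the target.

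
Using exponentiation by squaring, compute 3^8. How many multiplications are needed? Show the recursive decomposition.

Computing 3^8 by squaring (build up from 3^1; each line after the first costs one multiplication):

3^1 = 3
3^2 = (3^1)^2 = 3^2 = 9
3^4 = (3^2)^2 = 9^2 = 81
3^8 = (3^4)^2 = 81^2 = 6561

Result: 6561
Multiplications needed: 3 (3 lines after 3^1)

3^8 = 6561. Using exponentiation by squaring, this requires 3 multiplications. The key idea: if the exponent is even, square the half-power; if odd, multiply by the base once.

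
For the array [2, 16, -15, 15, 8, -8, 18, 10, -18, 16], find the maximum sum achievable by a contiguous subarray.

Using Kadane's algorithm on [2, 16, -15, 15, 8, -8, 18, 10, -18, 16]:

Scanning through the array:
Position 1 (value 16): max_ending_here = 18, max_so_far = 18
Position 2 (value -15): max_ending_here = 3, max_so_far = 18
Position 3 (value 15): max_ending_here = 18, max_so_far = 18
Position 4 (value 8): max_ending_here = 26, max_so_far = 26
Position 5 (value -8): max_ending_here = 18, max_so_far = 26
Position 6 (value 18): max_ending_here = 36, max_so_far = 36
Position 7 (value 10): max_ending_here = 46, max_so_far = 46
Position 8 (value -18): max_ending_here = 28, max_so_far = 46
Position 9 (value 16): max_ending_here = 44, max_so_far = 46

Maximum subarray: [2, 16, -15, 15, 8, -8, 18, 10]
Maximum sum: 46

The maximum subarray is [2, 16, -15, 15, 8, -8, 18, 10] with sum 46. This subarray runs from index 0 to index 7.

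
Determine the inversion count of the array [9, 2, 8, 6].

Finding inversions in [9, 2, 8, 6]:

(0, 1): arr[0]=9 > arr[1]=2
(0, 2): arr[0]=9 > arr[2]=8
(0, 3): arr[0]=9 > arr[3]=6
(2, 3): arr[2]=8 > arr[3]=6

Total inversions: 4

The array has 4 inversion(s): (0,1), (0,2), (0,3), (2,3). Each pair (i,j) satisfies i < j and arr[i] > arr[j].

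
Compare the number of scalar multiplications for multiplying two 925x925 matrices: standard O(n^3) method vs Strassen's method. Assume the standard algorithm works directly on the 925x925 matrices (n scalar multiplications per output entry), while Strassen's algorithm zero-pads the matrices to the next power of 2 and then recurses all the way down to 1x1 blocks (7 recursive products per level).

Matrix multiplication for 925x925 matrices:

Strassen's algorithm requires power-of-2 dimensions. Pad 925x925 to 1024x1024 (next power of 2).

Standard algorithm: 925^3 = 791453125 multiplications
Strassen's algorithm: 7^(log2(1024)) = 7^10 = 282475249 multiplications
Savings: 791453125 - 282475249 = 508977876 multiplications

Standard: 791453125 multiplications (925^3). Strassen: 282475249 multiplications (7^10, after padding to 1024x1024). Strassen reduces 8 recursive multiplications to 7 at each level.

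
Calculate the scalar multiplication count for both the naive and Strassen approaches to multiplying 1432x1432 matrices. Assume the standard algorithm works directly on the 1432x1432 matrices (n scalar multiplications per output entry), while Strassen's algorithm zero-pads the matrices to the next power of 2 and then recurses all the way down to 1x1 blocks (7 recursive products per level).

Matrix multiplication for 1432x1432 matrices:

Strassen's algorithm requires power-of-2 dimensions. Pad 1432x1432 to 2048x2048 (next power of 2).

Standard algorithm: 1432^3 = 2936493568 multiplications
Strassen's algorithm: 7^(log2(2048)) = 7^11 = 1977326743 multiplications
Savings: 2936493568 - 1977326743 = 959166825 multiplications

Standard: 2936493568 multiplications (1432^3). Strassen: 1977326743 multiplications (7^11, after padding to 2048x2048). Strassen reduces 8 recursive multiplications to 7 at each level.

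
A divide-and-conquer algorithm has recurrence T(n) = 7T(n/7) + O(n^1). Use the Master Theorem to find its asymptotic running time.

Master Theorem for T(n) = 7T(n/7) + O(n^1):

a = 7, b = 7, c = 1
log_b(a) = log_7(7) = 1.0000

Case 2: c = 1 = log_7(7) = 1.0000
T(n) = O(n^1 log n) = O(n log n)

For T(n) = 7T(n/7) + O(n^1): log_7(7) = 1.0000. This is Case 2 of the Master Theorem (c = log_b(a), equal work at all levels), giving O(n log n).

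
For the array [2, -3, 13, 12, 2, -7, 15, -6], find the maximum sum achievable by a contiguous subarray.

Using Kadane's algorithm on [2, -3, 13, 12, 2, -7, 15, -6]:

Scanning through the array:
Position 1 (value -3): max_ending_here = -1, max_so_far = 2
Position 2 (value 13): max_ending_here = 13, max_so_far = 13
Position 3 (value 12): max_ending_here = 25, max_so_far = 25
Position 4 (value 2): max_ending_here = 27, max_so_far = 27
Position 5 (value -7): max_ending_here = 20, max_so_far = 27
Position 6 (value 15): max_ending_here = 35, max_so_far = 35
Position 7 (value -6): max_ending_here = 29, max_so_far = 35

Maximum subarray: [13, 12, 2, -7, 15]
Maximum sum: 35

The maximum subarray is [13, 12, 2, -7, 15] with sum 35. This subarray runs from index 2 to index 6.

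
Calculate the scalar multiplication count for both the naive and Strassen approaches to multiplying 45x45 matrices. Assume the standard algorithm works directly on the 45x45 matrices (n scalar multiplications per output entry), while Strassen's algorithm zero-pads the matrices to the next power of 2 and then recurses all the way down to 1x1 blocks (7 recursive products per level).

Matrix multiplication for 45x45 matrices:

Strassen's algorithm requires power-of-2 dimensions. Pad 45x45 to 64x64 (next power of 2).

Standard algorithm: 45^3 = 91125 multiplications
Strassen's algorithm: 7^(log2(64)) = 7^6 = 117649 multiplications
Difference: 91125 - 117649 = -26524 (Strassen uses MORE here due to padding overhead — for small or just-over-power-of-2 n, padding can outweigh the per-level savings)

Standard: 91125 multiplications (45^3). Strassen: 117649 multiplications (7^6, after padding to 64x64). Strassen reduces 8 recursive multiplications to 7 at each level.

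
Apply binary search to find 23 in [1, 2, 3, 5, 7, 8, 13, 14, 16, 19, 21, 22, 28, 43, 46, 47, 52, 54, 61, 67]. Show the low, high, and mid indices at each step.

Binary search for 23 in [1, 2, 3, 5, 7, 8, 13, 14, 16, 19, 21, 22, 28, 43, 46, 47, 52, 54, 61, 67]:

lo=0, hi=19, mid=9, arr[mid]=19 -> 19 < 23, search right half
lo=10, hi=19, mid=14, arr[mid]=46 -> 46 > 23, search left half
lo=10, hi=13, mid=11, arr[mid]=22 -> 22 < 23, search right half
lo=12, hi=13, mid=12, arr[mid]=28 -> 28 > 23, search left half
lo=12 > hi=11, target 23 not found

Binary search determines that 23 is not in the array after 4 comparisons. The search space was exhausted without finding the target.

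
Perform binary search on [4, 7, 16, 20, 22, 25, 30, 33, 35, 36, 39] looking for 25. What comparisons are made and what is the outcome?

Binary search for 25 in [4, 7, 16, 20, 22, 25, 30, 33, 35, 36, 39]:

lo=0, hi=10, mid=5, arr[mid]=25 -> Found target at index 5!

Binary search finds 25 at index 5 after 1 comparisons. The search repeatedly halves the search space by comparing with the middle element.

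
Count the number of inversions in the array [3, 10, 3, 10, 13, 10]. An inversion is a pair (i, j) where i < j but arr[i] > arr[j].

Finding inversions in [3, 10, 3, 10, 13, 10]:

(1, 2): arr[1]=10 > arr[2]=3
(4, 5): arr[4]=13 > arr[5]=10

Total inversions: 2

The array has 2 inversion(s): (1,2), (4,5). Each pair (i,j) satisfies i < j and arr[i] > arr[j].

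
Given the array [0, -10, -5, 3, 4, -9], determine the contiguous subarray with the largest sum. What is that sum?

Using Kadane's algorithm on [0, -10, -5, 3, 4, -9]:

Scanning through the array:
Position 1 (value -10): max_ending_here = -10, max_so_far = 0
Position 2 (value -5): max_ending_here = -5, max_so_far = 0
Position 3 (value 3): max_ending_here = 3, max_so_far = 3
Position 4 (value 4): max_ending_here = 7, max_so_far = 7
Position 5 (value -9): max_ending_here = -2, max_so_far = 7

Maximum subarray: [3, 4]
Maximum sum: 7

The maximum subarray is [3, 4] with sum 7. This subarray runs from index 3 to index 4.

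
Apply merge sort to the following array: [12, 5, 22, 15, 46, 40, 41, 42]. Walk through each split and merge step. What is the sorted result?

Merge sort trace:

Split: [12, 5, 22, 15, 46, 40, 41, 42] -> [12, 5, 22, 15] and [46, 40, 41, 42]
  Split: [12, 5, 22, 15] -> [12, 5] and [22, 15]
    Split: [12, 5] -> [12] and [5]
    Merge: [12] + [5] -> [5, 12]
    Split: [22, 15] -> [22] and [15]
    Merge: [22] + [15] -> [15, 22]
  Merge: [5, 12] + [15, 22] -> [5, 12, 15, 22]
  Split: [46, 40, 41, 42] -> [46, 40] and [41, 42]
    Split: [46, 40] -> [46] and [40]
    Merge: [46] + [40] -> [40, 46]
    Split: [41, 42] -> [41] and [42]
    Merge: [41] + [42] -> [41, 42]
  Merge: [40, 46] + [41, 42] -> [40, 41, 42, 46]
Merge: [5, 12, 15, 22] + [40, 41, 42, 46] -> [5, 12, 15, 22, 40, 41, 42, 46]

Final sorted array: [5, 12, 15, 22, 40, 41, 42, 46]

The merge sort proceeds by recursively splitting the array and merging sorted halves.
After all merges, the sorted array is [5, 12, 15, 22, 40, 41, 42, 46].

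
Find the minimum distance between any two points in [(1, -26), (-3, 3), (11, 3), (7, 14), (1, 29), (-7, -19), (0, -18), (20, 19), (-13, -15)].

Computing all pairwise distances among 9 points:

d((1, -26), (-3, 3)) = 29.2746
d((1, -26), (11, 3)) = 30.6757
d((1, -26), (7, 14)) = 40.4475
d((1, -26), (1, 29)) = 55.0
d((1, -26), (-7, -19)) = 10.6301
d((1, -26), (0, -18)) = 8.0623
d((1, -26), (20, 19)) = 48.8467
d((1, -26), (-13, -15)) = 17.8045
d((-3, 3), (11, 3)) = 14.0
d((-3, 3), (7, 14)) = 14.8661
d((-3, 3), (1, 29)) = 26.3059
d((-3, 3), (-7, -19)) = 22.3607
d((-3, 3), (0, -18)) = 21.2132
d((-3, 3), (20, 19)) = 28.0179
d((-3, 3), (-13, -15)) = 20.5913
d((11, 3), (7, 14)) = 11.7047
d((11, 3), (1, 29)) = 27.8568
d((11, 3), (-7, -19)) = 28.4253
d((11, 3), (0, -18)) = 23.7065
d((11, 3), (20, 19)) = 18.3576
d((11, 3), (-13, -15)) = 30.0
d((7, 14), (1, 29)) = 16.1555
d((7, 14), (-7, -19)) = 35.8469
d((7, 14), (0, -18)) = 32.7567
d((7, 14), (20, 19)) = 13.9284
d((7, 14), (-13, -15)) = 35.2278
d((1, 29), (-7, -19)) = 48.6621
d((1, 29), (0, -18)) = 47.0106
d((1, 29), (20, 19)) = 21.4709
d((1, 29), (-13, -15)) = 46.1736
d((-7, -19), (0, -18)) = 7.0711 <-- minimum
d((-7, -19), (20, 19)) = 46.6154
d((-7, -19), (-13, -15)) = 7.2111
d((0, -18), (20, 19)) = 42.0595
d((0, -18), (-13, -15)) = 13.3417
d((20, 19), (-13, -15)) = 47.3814

Closest pair: (-7, -19) and (0, -18) with distance 7.0711

The closest pair is (-7, -19) and (0, -18) with Euclidean distance 7.0711. For 9 points, brute-force pairwise comparison is shown above. For large n, the divide-and-conquer algorithm (sort by x, recurse on halves, check the dividing strip) achieves O(n log n).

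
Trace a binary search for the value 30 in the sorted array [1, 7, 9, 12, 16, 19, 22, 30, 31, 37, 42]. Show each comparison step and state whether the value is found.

Binary search for 30 in [1, 7, 9, 12, 16, 19, 22, 30, 31, 37, 42]:

lo=0, hi=10, mid=5, arr[mid]=19 -> 19 < 30, search right half
lo=6, hi=10, mid=8, arr[mid]=31 -> 31 > 30, search left half
lo=6, hi=7, mid=6, arr[mid]=22 -> 22 < 30, search right half
lo=7, hi=7, mid=7, arr[mid]=30 -> Found target at index 7!

Binary search finds 30 at index 7 after 4 comparisons. The search repeatedly halves the search space by comparing with the middle element.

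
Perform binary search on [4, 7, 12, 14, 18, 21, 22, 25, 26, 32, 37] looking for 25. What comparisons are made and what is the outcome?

Binary search for 25 in [4, 7, 12, 14, 18, 21, 22, 25, 26, 32, 37]:

lo=0, hi=10, mid=5, arr[mid]=21 -> 21 < 25, search right half
lo=6, hi=10, mid=8, arr[mid]=26 -> 26 > 25, search left half
lo=6, hi=7, mid=6, arr[mid]=22 -> 22 < 25, search right half
lo=7, hi=7, mid=7, arr[mid]=25 -> Found target at index 7!

Binary search finds 25 at index 7 after 4 comparisons. The search repeatedly halves the search space by comparing with the middle element.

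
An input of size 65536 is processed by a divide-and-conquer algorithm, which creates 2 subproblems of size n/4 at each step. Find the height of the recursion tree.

For divide and conquer with division factor 4:

Problem sizes at each level:
Level 0: 65536
Level 1: 16384
Level 2: 4096
Level 3: 1024
Level 4: 256
Level 5: 64
Level 6: 16
Level 7: 4
Level 8: 1

The root is level 0 and the size-1 base case is level 8 (the tree spans levels 0 through 8, i.e. 9 levels counting the root), so the depth is the number of divisions: log_4(65536) = 8

The recursion tree depth is log_4(65536) = 8. At each level, the problem size is divided by 4, so it takes 8 divisions to reduce to a base case of size 1. The algorithm makes 2 recursive calls at each level.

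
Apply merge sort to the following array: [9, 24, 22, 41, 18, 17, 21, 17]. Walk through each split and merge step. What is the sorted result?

Merge sort trace:

Split: [9, 24, 22, 41, 18, 17, 21, 17] -> [9, 24, 22, 41] and [18, 17, 21, 17]
  Split: [9, 24, 22, 41] -> [9, 24] and [22, 41]
    Split: [9, 24] -> [9] and [24]
    Merge: [9] + [24] -> [9, 24]
    Split: [22, 41] -> [22] and [41]
    Merge: [22] + [41] -> [22, 41]
  Merge: [9, 24] + [22, 41] -> [9, 22, 24, 41]
  Split: [18, 17, 21, 17] -> [18, 17] and [21, 17]
    Split: [18, 17] -> [18] and [17]
    Merge: [18] + [17] -> [17, 18]
    Split: [21, 17] -> [21] and [17]
    Merge: [21] + [17] -> [17, 21]
  Merge: [17, 18] + [17, 21] -> [17, 17, 18, 21]
Merge: [9, 22, 24, 41] + [17, 17, 18, 21] -> [9, 17, 17, 18, 21, 22, 24, 41]

Final sorted array: [9, 17, 17, 18, 21, 22, 24, 41]

The merge sort proceeds by recursively splitting the array and merging sorted halves.
After all merges, the sorted array is [9, 17, 17, 18, 21, 22, 24, 41].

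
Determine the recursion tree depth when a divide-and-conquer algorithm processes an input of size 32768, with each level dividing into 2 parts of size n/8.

For divide and conquer with division factor 8:

Problem sizes at each level:
Level 0: 32768
Level 1: 4096
Level 2: 512
Level 3: 64
Level 4: 8
Level 5: 1

The root is level 0 and the size-1 base case is level 5 (the tree spans levels 0 through 5, i.e. 6 levels counting the root), so the depth is the number of divisions: log_8(32768) = 5

The recursion tree depth is log_8(32768) = 5. At each level, the problem size is divided by 8, so it takes 5 divisions to reduce to a base case of size 1. The algorithm makes 2 recursive calls at each level.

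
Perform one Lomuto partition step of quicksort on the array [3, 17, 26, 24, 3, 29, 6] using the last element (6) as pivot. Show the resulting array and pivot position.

Lomuto partition with pivot = 6:

Initial array: [3, 17, 26, 24, 3, 29, 6]

arr[0]=3 <= 6: swap with position 0, array becomes [3, 17, 26, 24, 3, 29, 6]
arr[1]=17 > 6: no swap
arr[2]=26 > 6: no swap
arr[3]=24 > 6: no swap
arr[4]=3 <= 6: swap with position 1, array becomes [3, 3, 26, 24, 17, 29, 6]
arr[5]=29 > 6: no swap

Place pivot at position 2: [3, 3, 6, 24, 17, 29, 26]
Pivot position: 2

After partitioning with pivot 6, the array becomes [3, 3, 6, 24, 17, 29, 26]. The pivot is placed at index 2. All elements to the left of the pivot are <= 6, and all elements to the right are > 6.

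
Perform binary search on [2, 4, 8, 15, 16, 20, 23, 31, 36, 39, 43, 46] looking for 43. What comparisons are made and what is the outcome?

Binary search for 43 in [2, 4, 8, 15, 16, 20, 23, 31, 36, 39, 43, 46]:

lo=0, hi=11, mid=5, arr[mid]=20 -> 20 < 43, search right half
lo=6, hi=11, mid=8, arr[mid]=36 -> 36 < 43, search right half
lo=9, hi=11, mid=10, arr[mid]=43 -> Found target at index 10!

Binary search finds 43 at index 10 after 3 comparisons. The search repeatedly halves the search space by comparing with the middle element.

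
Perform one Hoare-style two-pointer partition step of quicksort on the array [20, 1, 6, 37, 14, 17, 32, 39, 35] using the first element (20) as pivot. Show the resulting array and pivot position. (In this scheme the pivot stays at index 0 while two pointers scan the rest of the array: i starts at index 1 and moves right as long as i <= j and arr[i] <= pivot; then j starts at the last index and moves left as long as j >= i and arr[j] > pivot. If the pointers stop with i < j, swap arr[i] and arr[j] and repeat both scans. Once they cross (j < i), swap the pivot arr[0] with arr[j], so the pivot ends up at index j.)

Hoare-style two-pointer partition with pivot = 20:

Initial array: [20, 1, 6, 37, 14, 17, 32, 39, 35]

Pointers start at i = 1, j = 8.
i stops at index 3 (arr[3]=37 > 20), j stops at index 5 (arr[5]=17 <= 20): swap arr[3] and arr[5], array becomes [20, 1, 6, 17, 14, 37, 32, 39, 35]
i ends at 5, j ends at 4: the pointers have crossed (j < i), so scanning stops.

Swap pivot arr[0] with arr[4] to place pivot at position 4: [14, 1, 6, 17, 20, 37, 32, 39, 35]
Pivot position: 4

After partitioning with pivot 20, the array becomes [14, 1, 6, 17, 20, 37, 32, 39, 35]. The pivot is placed at index 4. All elements to the left of the pivot are <= 20, and all elements to the right are > 20.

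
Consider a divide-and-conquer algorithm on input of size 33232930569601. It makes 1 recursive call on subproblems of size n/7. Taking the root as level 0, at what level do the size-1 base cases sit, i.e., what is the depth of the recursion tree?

For divide and conquer with division factor 7:

Problem sizes at each level:
Level 0: 33232930569601
Level 1: 4747561509943
Level 2: 678223072849
Level 3: 96889010407
Level 4: 13841287201
Level 5: 1977326743
Level 6: 282475249
Level 7: 40353607
Level 8: 5764801
Level 9: 823543
Level 10: 117649
Level 11: 16807
Level 12: 2401
Level 13: 343
Level 14: 49
Level 15: 7
Level 16: 1

The root is level 0 and the size-1 base case is level 16 (the tree spans levels 0 through 16, i.e. 17 levels counting the root), so the depth is the number of divisions: log_7(33232930569601) = 16

The recursion tree depth is log_7(33232930569601) = 16. At each level, the problem size is divided by 7, so it takes 16 divisions to reduce to a base case of size 1. The algorithm makes 1 recursive call at each level.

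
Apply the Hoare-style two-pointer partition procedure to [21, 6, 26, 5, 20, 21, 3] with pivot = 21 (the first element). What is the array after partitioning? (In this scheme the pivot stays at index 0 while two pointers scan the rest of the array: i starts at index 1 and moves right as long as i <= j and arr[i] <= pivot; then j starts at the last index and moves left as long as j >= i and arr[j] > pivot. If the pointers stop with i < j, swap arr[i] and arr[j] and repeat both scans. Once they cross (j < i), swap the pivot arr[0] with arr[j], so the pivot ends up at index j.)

Hoare-style two-pointer partition with pivot = 21:

Initial array: [21, 6, 26, 5, 20, 21, 3]

Pointers start at i = 1, j = 6.
i stops at index 2 (arr[2]=26 > 21), j stops at index 6 (arr[6]=3 <= 21): swap arr[2] and arr[6], array becomes [21, 6, 3, 5, 20, 21, 26]
i ends at 6, j ends at 5: the pointers have crossed (j < i), so scanning stops.

Swap pivot arr[0] with arr[5] to place pivot at position 5: [21, 6, 3, 5, 20, 21, 26]
Pivot position: 5

After partitioning with pivot 21, the array becomes [21, 6, 3, 5, 20, 21, 26]. The pivot is placed at index 5. All elements to the left of the pivot are <= 21, and all elements to the right are > 21.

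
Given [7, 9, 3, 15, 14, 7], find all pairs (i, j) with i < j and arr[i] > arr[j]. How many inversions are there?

Finding inversions in [7, 9, 3, 15, 14, 7]:

(0, 2): arr[0]=7 > arr[2]=3
(1, 2): arr[1]=9 > arr[2]=3
(1, 5): arr[1]=9 > arr[5]=7
(3, 4): arr[3]=15 > arr[4]=14
(3, 5): arr[3]=15 > arr[5]=7
(4, 5): arr[4]=14 > arr[5]=7

Total inversions: 6

The array has 6 inversion(s): (0,2), (1,2), (1,5), (3,4), (3,5), (4,5). Each pair (i,j) satisfies i < j and arr[i] > arr[j].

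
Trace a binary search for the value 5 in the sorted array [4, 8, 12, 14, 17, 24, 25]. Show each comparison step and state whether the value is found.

Binary search for 5 in [4, 8, 12, 14, 17, 24, 25]:

lo=0, hi=6, mid=3, arr[mid]=14 -> 14 > 5, search left half
lo=0, hi=2, mid=1, arr[mid]=8 -> 8 > 5, search left half
lo=0, hi=0, mid=0, arr[mid]=4 -> 4 < 5, search right half
lo=1 > hi=0, target 5 not found

Binary search determines that 5 is not in the array after 3 comparisons. The search space was exhausted without finding the target.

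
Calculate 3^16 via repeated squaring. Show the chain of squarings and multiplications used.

Computing 3^16 by squaring (build up from 3^1; each line after the first costs one multiplication):

3^1 = 3
3^2 = (3^1)^2 = 3^2 = 9
3^4 = (3^2)^2 = 9^2 = 81
3^8 = (3^4)^2 = 81^2 = 6561
3^16 = (3^8)^2 = 6561^2 = 43046721

Result: 43046721
Multiplications needed: 4 (4 lines after 3^1)

3^16 = 43046721. Using exponentiation by squaring, this requires 4 multiplications. The key idea: if the exponent is even, square the half-power; if odd, multiply by the base once.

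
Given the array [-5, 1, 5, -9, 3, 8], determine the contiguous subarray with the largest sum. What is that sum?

Using Kadane's algorithm on [-5, 1, 5, -9, 3, 8]:

Scanning through the array:
Position 1 (value 1): max_ending_here = 1, max_so_far = 1
Position 2 (value 5): max_ending_here = 6, max_so_far = 6
Position 3 (value -9): max_ending_here = -3, max_so_far = 6
Position 4 (value 3): max_ending_here = 3, max_so_far = 6
Position 5 (value 8): max_ending_here = 11, max_so_far = 11

Maximum subarray: [3, 8]
Maximum sum: 11

The maximum subarray is [3, 8] with sum 11. This subarray runs from index 4 to index 5.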